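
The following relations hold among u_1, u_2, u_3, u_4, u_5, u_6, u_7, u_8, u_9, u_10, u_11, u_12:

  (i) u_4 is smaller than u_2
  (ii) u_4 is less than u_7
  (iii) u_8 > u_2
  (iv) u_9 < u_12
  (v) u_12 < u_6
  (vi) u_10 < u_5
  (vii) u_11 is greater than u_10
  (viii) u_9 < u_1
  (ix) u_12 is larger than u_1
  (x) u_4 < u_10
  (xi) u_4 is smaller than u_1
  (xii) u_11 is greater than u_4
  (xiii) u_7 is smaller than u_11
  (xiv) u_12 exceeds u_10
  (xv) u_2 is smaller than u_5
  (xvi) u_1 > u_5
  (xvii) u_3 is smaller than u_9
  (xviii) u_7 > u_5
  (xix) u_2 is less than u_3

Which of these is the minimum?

u_4

Chaining upward from u_4: directly above it, u_10, u_2, u_7, u_1, u_11; then u_3, u_5, u_8, u_12; then u_9, u_6.
That covers every other element, and nothing is given below u_4, so u_4 is the minimum.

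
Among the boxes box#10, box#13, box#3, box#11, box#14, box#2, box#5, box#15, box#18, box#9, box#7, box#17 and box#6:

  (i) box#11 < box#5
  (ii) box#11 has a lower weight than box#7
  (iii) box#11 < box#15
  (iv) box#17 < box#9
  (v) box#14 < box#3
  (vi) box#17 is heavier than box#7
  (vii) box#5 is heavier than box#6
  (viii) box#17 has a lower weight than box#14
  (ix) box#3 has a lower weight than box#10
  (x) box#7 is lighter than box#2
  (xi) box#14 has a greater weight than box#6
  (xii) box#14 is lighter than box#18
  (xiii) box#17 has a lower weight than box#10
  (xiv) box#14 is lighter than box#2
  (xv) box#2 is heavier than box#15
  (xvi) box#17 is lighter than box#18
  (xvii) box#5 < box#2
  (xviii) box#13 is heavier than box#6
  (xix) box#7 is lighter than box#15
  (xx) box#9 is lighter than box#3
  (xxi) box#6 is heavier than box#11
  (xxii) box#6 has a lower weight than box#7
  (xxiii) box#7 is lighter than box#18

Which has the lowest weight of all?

box#6 is not least since box#11 < box#6; box#13 is not least since box#6 < box#13; box#7 is not least since box#6 < box#7; box#17 is not least since box#7 < box#17; box#14 is not least since box#17 < box#14; box#15 is not least since box#7 < box#15; box#9 is not least since box#17 < box#9; box#18 is not least since box#17 < box#18; box#3 is not least since box#14 < box#3; box#5 is not least since box#11 < box#5; box#2 is not least since box#15 < box#2; box#10 is not least since box#17 < box#10.
Only box#11 has nothing below it, so box#11 is the lowest weight.

box#11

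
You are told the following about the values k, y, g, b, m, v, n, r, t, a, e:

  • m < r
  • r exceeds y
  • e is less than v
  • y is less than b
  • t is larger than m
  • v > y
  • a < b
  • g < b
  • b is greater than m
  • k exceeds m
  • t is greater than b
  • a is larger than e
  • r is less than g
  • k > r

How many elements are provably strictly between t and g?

Chaining upward from g reaches: b.
Chaining downward from t reaches: e, y, a, m, r, b.
Strictly between g and t are those in both lists: b — 1 element.

1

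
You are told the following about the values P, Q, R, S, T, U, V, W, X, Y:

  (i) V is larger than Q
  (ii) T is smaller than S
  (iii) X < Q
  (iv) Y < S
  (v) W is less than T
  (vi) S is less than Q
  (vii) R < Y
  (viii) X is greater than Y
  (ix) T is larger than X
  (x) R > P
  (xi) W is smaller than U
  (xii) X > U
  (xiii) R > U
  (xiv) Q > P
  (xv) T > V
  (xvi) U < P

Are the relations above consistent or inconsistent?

inconsistent

Chaining the given relations yields Q < V < T < S, so Q < S. But one relation states S < Q. These cannot both hold.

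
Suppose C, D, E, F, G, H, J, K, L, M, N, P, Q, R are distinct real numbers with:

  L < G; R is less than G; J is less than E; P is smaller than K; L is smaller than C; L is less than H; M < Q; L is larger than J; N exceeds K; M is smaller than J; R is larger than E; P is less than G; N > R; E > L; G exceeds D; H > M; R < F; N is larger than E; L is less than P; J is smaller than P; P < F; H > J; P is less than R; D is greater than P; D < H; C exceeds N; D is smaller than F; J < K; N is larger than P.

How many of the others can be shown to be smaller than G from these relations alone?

7

From G the given relations immediately reach L, P, D, R.
From those, J, E — 6 in total.
From those, M — 7 in total.
No other element is forced below G by the given relations, so the count is 7.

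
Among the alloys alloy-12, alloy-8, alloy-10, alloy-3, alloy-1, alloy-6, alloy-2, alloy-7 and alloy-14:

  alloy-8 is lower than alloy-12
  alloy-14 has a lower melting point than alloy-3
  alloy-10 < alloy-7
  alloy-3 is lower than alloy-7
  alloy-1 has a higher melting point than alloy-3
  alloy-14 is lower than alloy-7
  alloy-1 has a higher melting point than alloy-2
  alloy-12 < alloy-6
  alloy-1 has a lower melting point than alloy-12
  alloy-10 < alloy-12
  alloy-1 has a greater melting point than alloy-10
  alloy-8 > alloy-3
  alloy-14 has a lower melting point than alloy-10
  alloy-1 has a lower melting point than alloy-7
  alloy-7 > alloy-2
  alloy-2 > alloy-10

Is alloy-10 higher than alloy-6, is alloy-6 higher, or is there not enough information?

The relevant relations are alloy-10 < alloy-2; alloy-2 < alloy-1; alloy-1 < alloy-12; alloy-12 < alloy-6.
Together: alloy-10 < alloy-2 < alloy-1 < alloy-12 < alloy-6.
So alloy-6 is higher.

alloy-6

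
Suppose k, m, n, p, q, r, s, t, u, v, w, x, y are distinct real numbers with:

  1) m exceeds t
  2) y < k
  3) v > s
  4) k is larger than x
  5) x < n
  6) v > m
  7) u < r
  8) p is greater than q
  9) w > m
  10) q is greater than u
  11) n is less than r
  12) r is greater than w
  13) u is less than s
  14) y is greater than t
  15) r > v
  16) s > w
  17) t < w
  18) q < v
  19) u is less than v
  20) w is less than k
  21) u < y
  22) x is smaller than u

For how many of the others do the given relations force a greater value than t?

7

The elements the relations force above t are m, y, w, s, v, r, k — no chain reaches any other.
That is 7.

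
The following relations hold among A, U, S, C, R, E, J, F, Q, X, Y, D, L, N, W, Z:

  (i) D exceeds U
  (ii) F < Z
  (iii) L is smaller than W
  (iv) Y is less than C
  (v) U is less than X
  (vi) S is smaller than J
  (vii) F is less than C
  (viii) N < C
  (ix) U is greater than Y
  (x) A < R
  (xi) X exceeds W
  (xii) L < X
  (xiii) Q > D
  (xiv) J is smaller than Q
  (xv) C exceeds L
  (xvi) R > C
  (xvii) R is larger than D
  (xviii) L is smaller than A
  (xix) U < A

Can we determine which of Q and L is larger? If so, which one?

undetermined

Following every chain through L: above L we get C, W, A, R, X.
Q is not reached, and no chain runs the other way from Q to L.
So the given relations leave the order of L and Q undetermined.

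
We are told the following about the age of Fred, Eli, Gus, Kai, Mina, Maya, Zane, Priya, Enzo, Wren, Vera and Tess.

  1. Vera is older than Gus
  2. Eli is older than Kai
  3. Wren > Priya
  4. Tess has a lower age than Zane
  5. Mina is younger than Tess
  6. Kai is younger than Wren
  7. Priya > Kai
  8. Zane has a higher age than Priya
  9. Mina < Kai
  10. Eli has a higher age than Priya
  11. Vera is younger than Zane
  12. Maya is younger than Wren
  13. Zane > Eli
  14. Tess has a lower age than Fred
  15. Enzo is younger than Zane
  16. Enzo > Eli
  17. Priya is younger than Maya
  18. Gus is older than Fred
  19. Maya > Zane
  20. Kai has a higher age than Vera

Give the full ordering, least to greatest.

Nothing is placed below Mina, so it is least; from there Mina < Tess; Tess < Fred; Fred < Gus; Gus < Vera; Vera < Kai; Kai < Priya; Priya < Eli; Eli < Enzo; Enzo < Zane; Zane < Maya; Maya < Wren, each given directly.

Mina < Tess < Fred < Gus < Vera < Kai < Priya < Eli < Enzo < Zane < Maya < Wren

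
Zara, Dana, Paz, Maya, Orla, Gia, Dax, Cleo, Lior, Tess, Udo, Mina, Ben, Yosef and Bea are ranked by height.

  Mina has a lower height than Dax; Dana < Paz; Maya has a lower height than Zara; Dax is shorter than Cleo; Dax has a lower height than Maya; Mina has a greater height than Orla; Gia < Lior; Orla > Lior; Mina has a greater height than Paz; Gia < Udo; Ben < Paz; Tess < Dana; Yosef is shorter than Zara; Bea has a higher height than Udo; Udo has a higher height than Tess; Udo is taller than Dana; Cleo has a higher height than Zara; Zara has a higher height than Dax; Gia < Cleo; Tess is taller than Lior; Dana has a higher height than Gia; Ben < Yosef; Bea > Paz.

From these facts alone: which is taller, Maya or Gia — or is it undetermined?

Gia < Lior and Lior < Tess give Gia < Tess.
With Tess < Dana: Gia < Lior < Tess < Dana.
With Dana < Paz: Gia < Lior < Tess < Dana < Paz.
Then Paz < Mina extends the chain to Mina.
With Mina < Dax: Gia < Lior < Tess < Dana < Paz < Mina < Dax.
Then Dax < Maya extends the chain to Maya.
So Maya is taller.

Maya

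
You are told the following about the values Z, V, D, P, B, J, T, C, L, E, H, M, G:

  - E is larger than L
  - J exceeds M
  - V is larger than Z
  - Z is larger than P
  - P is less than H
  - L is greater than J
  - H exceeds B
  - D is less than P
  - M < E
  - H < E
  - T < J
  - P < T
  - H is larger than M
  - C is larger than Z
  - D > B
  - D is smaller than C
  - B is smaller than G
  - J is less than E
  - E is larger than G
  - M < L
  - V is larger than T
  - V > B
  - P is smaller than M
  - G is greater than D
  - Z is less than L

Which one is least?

B

D is not least since B < D; P is not least since D < P; M is not least since P < M; G is not least since B < G; T is not least since P < T; H is not least since M < H; J is not least since M < J; Z is not least since P < Z; L is not least since Z < L; C is not least since Z < C; V is not least since B < V; E is not least since H < E.
Only B has nothing below it, so B is the least.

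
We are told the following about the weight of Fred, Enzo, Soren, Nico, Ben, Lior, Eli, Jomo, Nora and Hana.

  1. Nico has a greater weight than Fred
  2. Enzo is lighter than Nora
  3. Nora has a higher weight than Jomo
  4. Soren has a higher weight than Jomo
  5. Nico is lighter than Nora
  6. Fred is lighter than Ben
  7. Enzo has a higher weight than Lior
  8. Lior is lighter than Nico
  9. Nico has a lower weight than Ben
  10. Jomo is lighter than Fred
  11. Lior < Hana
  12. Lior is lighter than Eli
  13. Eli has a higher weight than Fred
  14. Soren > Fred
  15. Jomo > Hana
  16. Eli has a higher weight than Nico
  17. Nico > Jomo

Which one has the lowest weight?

Chaining upward from Lior: directly above it, Hana, Nico, Eli, Enzo; then Jomo, Nora, Ben; then Fred, Soren.
That covers every other element, and nothing is given below Lior, so Lior is the lowest weight.

Lior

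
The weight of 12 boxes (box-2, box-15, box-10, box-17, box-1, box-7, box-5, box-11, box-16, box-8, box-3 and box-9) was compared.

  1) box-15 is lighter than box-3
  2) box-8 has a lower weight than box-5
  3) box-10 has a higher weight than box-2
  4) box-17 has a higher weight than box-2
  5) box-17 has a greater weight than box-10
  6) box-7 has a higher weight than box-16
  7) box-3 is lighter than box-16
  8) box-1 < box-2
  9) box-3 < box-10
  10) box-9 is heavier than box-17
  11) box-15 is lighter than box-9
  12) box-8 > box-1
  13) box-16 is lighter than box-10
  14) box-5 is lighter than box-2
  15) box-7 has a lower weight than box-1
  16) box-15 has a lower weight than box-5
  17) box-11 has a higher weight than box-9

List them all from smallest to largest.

The consecutive links are each given: box-15 < box-3; box-3 < box-16; box-16 < box-7; box-7 < box-1; box-1 < box-8; box-8 < box-5; box-5 < box-2; box-2 < box-10; box-10 < box-17; box-17 < box-9; box-9 < box-11.

box-15 < box-3 < box-16 < box-7 < box-1 < box-8 < box-5 < box-2 < box-10 < box-17 < box-9 < box-11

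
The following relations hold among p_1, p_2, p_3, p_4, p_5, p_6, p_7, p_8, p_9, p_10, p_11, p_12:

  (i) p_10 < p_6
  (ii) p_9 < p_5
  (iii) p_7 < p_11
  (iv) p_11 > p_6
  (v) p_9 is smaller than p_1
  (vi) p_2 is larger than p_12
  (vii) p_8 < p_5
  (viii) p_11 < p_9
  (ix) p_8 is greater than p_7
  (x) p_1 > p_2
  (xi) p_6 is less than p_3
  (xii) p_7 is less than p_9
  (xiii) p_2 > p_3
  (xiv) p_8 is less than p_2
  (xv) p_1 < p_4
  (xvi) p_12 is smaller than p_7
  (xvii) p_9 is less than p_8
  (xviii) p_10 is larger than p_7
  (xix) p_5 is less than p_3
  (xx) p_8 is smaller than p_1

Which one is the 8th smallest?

Piecing the relations together gives one ordering: p_12 < p_7 < p_10 < p_6 < p_11 < p_9 < p_8 < p_5 < p_3 < p_2 < p_1 < p_4.
Counting 8 from the smallest end gives p_5.

p_5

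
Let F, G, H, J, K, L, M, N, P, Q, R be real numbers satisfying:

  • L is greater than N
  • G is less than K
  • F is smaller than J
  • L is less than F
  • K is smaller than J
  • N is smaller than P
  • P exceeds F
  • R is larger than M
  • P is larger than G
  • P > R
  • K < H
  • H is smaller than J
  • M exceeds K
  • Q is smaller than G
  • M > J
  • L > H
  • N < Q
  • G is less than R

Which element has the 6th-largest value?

Piecing the relations together gives one ordering: N < Q < G < K < H < L < F < J < M < R < P.
The 6th largest is L.

L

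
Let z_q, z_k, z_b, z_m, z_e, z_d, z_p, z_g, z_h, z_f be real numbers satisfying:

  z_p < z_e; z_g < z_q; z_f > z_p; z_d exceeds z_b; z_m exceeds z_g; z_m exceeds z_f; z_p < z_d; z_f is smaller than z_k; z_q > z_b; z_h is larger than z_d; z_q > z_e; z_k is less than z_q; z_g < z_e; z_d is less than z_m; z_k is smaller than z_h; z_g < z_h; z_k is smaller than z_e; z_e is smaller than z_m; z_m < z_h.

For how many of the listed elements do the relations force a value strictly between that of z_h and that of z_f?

Chaining upward from z_f reaches: z_k, z_e, z_m, z_q.
Chaining downward from z_h reaches: z_p, z_b, z_g, z_k, z_d, z_e, z_m.
Strictly between z_f and z_h are those in both lists: z_k, z_e, z_m — 3 elements.

3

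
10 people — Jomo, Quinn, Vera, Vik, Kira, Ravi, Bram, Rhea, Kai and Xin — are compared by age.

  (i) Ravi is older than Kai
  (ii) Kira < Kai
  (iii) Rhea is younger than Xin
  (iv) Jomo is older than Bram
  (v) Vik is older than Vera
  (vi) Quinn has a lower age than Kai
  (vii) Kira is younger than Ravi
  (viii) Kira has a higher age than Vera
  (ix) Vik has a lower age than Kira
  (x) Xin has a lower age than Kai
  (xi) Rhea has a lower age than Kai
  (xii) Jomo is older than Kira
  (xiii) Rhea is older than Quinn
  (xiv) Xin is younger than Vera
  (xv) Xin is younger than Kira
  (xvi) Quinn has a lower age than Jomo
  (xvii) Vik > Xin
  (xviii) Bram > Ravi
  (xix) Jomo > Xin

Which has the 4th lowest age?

Vera

The consecutive relations fix a unique order: Quinn < Rhea < Xin < Vera < Vik < Kira < Kai < Ravi < Bram < Jomo.
Counting 4 from the smallest end gives Vera.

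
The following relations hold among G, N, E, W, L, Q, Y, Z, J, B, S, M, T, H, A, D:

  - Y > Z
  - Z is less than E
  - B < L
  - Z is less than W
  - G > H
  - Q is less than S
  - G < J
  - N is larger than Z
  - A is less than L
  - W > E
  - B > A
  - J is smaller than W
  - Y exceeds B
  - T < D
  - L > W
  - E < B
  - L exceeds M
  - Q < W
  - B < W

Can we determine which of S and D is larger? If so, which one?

undetermined

Following every chain through S: below S we get Q.
D is not reached, and no chain runs the other way from D to S.
So the given relations leave the order of S and D undetermined.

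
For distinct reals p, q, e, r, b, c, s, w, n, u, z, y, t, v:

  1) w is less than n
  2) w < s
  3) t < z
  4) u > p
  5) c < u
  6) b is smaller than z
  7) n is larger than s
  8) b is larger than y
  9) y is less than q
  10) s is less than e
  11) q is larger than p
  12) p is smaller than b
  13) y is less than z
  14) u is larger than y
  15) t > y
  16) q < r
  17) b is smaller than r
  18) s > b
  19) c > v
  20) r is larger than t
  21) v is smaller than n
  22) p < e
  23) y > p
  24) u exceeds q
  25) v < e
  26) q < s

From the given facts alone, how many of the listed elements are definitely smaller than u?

The elements the relations force below u are p, y, q, v, c — no chain reaches any other.
That is 5.

5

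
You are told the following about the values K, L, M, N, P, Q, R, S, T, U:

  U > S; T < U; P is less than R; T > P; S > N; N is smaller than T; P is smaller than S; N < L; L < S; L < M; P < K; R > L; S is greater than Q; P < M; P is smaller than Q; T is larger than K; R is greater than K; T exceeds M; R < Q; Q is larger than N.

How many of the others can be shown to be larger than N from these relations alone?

7

From N the given relations immediately reach L, Q, S, T.
From those, M, R, U — 7 in total.
No other element is forced above N by the given relations, so the count is 7.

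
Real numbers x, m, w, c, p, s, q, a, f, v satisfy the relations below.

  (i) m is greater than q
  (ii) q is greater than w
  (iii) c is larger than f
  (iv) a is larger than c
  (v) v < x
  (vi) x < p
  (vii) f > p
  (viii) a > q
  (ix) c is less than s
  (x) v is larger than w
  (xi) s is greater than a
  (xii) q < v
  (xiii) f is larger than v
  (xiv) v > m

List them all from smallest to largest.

The consecutive links are each given: w < q; q < m; m < v; v < x; x < p; p < f; f < c; c < a; a < s.

w < q < m < v < x < p < f < c < a < s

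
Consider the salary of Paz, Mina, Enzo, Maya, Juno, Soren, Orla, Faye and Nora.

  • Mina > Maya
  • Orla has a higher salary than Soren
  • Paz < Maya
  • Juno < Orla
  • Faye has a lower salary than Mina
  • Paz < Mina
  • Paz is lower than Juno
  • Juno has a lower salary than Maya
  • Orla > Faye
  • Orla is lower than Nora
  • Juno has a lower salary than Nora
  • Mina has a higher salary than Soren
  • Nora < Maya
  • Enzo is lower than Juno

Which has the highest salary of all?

Mina

Chaining downward from Mina: directly below it, Faye, Paz, Soren, Maya; then Juno, Nora; then Enzo, Orla.
That covers every other element, and nothing is given above Mina, so Mina is the highest salary.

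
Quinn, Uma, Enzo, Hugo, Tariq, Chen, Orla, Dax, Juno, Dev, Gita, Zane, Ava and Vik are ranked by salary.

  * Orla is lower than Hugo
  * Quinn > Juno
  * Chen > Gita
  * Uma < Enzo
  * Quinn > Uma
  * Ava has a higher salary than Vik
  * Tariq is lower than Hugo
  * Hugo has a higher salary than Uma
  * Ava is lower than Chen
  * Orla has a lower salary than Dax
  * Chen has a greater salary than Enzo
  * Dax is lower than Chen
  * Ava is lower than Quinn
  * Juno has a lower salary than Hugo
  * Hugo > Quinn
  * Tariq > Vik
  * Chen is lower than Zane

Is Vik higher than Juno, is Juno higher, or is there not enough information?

undetermined

Following every chain through Vik: above Vik we get Tariq, Ava, Chen, Quinn, Zane, Hugo.
Juno is not reached, and no chain runs the other way from Juno to Vik.
So the given relations leave the order of Vik and Juno undetermined.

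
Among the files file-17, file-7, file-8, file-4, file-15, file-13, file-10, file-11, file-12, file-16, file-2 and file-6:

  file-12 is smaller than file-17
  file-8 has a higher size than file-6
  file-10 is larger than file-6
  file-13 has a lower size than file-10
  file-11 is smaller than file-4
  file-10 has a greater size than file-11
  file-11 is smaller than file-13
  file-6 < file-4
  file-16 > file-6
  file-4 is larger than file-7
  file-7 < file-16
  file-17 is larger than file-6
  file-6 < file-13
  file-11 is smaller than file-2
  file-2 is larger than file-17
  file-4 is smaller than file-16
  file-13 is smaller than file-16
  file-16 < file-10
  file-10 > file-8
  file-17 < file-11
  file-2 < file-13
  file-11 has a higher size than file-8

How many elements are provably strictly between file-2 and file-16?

1

Chaining upward from file-2 reaches: file-13, file-10.
Chaining downward from file-16 reaches: file-12, file-7, file-6, file-8, file-17, file-11, file-4, file-13.
Strictly between file-2 and file-16 are those in both lists: file-13 — 1 element.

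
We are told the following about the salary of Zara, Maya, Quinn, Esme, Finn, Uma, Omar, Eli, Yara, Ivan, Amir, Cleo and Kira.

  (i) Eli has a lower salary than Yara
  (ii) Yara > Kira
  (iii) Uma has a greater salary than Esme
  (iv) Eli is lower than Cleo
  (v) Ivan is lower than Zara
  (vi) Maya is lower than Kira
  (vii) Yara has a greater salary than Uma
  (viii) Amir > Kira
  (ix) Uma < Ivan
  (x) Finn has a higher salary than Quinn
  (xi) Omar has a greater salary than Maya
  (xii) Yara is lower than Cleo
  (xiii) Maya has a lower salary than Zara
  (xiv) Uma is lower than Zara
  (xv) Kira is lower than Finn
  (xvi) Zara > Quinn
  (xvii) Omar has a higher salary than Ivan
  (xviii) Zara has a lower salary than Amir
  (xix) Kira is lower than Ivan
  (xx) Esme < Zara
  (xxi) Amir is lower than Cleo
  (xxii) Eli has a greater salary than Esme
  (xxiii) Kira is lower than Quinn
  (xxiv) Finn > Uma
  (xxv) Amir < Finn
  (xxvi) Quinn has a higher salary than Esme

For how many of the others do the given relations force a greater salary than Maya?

The elements the relations force above Maya are Kira, Quinn, Ivan, Yara, Zara, Amir, Omar, Finn, Cleo — no chain reaches any other.
That is 9.

9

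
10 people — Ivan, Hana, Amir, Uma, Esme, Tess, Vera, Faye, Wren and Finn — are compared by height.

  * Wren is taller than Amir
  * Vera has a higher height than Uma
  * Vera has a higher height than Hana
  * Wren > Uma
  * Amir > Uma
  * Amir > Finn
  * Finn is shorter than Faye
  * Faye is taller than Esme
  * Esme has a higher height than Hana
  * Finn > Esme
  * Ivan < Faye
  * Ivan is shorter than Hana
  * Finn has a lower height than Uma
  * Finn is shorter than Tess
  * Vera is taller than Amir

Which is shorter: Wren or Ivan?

Ivan

Ivan < Hana < Esme < Finn < Uma < Amir < Wren, by transitivity through Hana, Esme, Finn, Uma, Amir.
So Ivan < Wren; Ivan is the shorter of the two.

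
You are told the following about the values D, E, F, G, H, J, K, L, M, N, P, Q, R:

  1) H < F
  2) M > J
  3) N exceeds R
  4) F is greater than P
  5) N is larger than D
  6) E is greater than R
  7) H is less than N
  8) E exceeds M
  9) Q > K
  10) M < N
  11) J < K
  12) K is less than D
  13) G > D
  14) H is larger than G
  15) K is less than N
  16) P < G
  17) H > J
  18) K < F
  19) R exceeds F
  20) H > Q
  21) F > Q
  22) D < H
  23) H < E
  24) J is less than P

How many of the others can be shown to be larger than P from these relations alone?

6

From P the given relations immediately reach G, F.
From those, H, R — 4 in total.
From those, N, E — 6 in total.
No other element is forced above P by the given relations, so the count is 6.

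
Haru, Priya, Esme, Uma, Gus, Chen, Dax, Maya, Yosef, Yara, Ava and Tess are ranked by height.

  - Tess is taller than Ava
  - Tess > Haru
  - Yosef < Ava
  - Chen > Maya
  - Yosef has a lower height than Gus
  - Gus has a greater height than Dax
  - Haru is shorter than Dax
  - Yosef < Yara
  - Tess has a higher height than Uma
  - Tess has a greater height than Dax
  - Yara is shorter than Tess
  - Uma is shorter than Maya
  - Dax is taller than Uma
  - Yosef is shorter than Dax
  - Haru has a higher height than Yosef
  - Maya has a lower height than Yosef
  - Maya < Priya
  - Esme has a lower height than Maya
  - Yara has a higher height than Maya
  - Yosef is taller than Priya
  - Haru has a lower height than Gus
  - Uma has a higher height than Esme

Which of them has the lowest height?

Esme

Uma is not least since Esme < Uma; Maya is not least since Esme < Maya; Priya is not least since Maya < Priya; Yosef is not least since Priya < Yosef; Haru is not least since Yosef < Haru; Chen is not least since Maya < Chen; Ava is not least since Yosef < Ava; Yara is not least since Maya < Yara; Dax is not least since Yosef < Dax; Gus is not least since Haru < Gus; Tess is not least since Dax < Tess.
Only Esme has nothing below it, so Esme is the lowest height.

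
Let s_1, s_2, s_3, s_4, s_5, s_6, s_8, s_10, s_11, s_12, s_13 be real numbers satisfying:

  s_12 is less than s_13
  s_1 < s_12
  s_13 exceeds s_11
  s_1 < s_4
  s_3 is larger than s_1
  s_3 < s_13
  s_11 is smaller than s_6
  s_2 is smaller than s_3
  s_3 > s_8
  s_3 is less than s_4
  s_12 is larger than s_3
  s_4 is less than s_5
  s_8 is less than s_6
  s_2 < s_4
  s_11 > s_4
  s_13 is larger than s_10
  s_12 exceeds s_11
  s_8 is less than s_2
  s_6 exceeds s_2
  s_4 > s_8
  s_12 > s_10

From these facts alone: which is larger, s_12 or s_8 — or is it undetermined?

s_12

s_8 < s_2 and s_2 < s_3 give s_8 < s_3.
With s_3 < s_4: s_8 < s_2 < s_3 < s_4.
With s_4 < s_11: s_8 < s_2 < s_3 < s_4 < s_11.
Then s_11 < s_12 extends the chain to s_12.
So s_12 is larger.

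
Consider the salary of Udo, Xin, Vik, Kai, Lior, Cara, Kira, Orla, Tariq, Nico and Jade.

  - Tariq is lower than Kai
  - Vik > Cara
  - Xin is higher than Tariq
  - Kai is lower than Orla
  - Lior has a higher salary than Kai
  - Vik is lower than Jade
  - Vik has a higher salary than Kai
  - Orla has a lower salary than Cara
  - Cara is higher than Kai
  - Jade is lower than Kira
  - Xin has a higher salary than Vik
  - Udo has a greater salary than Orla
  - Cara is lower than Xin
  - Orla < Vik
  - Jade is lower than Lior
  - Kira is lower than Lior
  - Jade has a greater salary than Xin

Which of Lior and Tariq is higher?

Chaining the given relations: Tariq < Kai < Orla < Cara < Vik < Xin < Jade < Kira < Lior.
So Tariq < Lior; Lior is the higher of the two.

Lior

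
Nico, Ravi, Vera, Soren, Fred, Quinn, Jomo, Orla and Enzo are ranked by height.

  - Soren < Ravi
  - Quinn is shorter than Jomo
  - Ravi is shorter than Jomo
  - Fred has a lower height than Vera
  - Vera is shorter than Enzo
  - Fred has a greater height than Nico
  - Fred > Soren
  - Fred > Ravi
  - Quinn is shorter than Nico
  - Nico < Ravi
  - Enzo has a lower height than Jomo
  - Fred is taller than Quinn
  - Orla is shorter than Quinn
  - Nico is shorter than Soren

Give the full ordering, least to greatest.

Orla < Quinn < Nico < Soren < Ravi < Fred < Vera < Enzo < Jomo

Each adjacent pair is fixed by a given relation: Orla < Quinn; Quinn < Nico; Nico < Soren; Soren < Ravi; Ravi < Fred; Fred < Vera; Vera < Enzo; Enzo < Jomo. Chaining them end to end gives the full order.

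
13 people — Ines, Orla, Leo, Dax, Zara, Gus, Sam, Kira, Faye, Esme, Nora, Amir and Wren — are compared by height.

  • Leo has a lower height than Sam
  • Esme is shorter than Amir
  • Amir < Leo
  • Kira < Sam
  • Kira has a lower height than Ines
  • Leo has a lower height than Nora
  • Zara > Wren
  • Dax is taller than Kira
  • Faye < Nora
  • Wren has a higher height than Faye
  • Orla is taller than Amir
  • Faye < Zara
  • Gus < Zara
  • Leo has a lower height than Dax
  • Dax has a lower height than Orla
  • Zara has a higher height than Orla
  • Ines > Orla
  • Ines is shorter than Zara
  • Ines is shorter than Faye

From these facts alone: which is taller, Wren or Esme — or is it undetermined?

Wren

Chaining the given relations: Esme < Amir < Leo < Dax < Orla < Ines < Faye < Wren.
So Wren is taller.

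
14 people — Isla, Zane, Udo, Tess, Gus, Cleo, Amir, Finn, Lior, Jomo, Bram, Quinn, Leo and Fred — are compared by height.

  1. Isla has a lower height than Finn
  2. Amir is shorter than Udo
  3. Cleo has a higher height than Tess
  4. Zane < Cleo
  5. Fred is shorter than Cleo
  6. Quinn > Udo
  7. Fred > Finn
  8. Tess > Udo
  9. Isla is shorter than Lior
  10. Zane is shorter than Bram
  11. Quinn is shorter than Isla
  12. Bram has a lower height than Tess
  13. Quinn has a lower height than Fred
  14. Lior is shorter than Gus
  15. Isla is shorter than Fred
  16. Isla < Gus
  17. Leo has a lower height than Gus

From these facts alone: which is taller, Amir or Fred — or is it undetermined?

The relevant relations are Amir < Udo; Udo < Quinn; Quinn < Isla; Isla < Finn; Finn < Fred.
Together: Amir < Udo < Quinn < Isla < Finn < Fred.
So Fred is taller.

Fred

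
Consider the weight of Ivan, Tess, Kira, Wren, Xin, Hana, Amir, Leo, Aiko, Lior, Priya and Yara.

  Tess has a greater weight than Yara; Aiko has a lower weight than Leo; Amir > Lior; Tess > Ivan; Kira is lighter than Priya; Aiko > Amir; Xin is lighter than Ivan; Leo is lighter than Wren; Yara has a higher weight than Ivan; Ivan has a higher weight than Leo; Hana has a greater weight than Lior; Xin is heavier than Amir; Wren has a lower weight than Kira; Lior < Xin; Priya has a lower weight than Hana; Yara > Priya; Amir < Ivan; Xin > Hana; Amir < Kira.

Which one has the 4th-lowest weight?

Leo

Chaining the given pairs: Lior < Amir < Aiko < Leo < Wren < Kira < Priya < Hana < Xin < Ivan < Yara < Tess.
Counting 4 from the smallest end gives Leo.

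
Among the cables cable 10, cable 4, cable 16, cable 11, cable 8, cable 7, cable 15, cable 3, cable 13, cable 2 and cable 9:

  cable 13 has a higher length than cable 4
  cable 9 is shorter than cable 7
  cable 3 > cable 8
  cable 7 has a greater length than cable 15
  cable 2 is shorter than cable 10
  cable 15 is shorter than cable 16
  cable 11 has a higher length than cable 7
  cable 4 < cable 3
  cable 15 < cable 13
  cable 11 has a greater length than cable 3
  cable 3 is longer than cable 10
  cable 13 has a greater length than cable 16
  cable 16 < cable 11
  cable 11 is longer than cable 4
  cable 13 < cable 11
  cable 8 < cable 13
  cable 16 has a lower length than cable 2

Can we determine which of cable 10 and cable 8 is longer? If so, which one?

undetermined

Following every chain through cable 8: above cable 8 we get cable 13, cable 3, cable 11.
cable 10 is not reached, and no chain runs the other way from cable 10 to cable 8.
So the given relations leave the order of cable 8 and cable 10 undetermined.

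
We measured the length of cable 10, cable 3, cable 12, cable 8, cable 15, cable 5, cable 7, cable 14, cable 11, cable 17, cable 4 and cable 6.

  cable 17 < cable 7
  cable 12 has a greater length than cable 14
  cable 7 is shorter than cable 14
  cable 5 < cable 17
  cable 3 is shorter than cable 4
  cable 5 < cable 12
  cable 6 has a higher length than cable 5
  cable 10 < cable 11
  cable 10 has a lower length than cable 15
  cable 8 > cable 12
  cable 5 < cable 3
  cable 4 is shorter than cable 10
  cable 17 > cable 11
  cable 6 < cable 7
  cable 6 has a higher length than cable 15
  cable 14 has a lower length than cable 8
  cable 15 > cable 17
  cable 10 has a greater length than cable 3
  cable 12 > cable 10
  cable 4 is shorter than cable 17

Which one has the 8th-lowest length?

Chaining the given pairs: cable 5 < cable 3 < cable 4 < cable 10 < cable 11 < cable 17 < cable 15 < cable 6 < cable 7 < cable 14 < cable 12 < cable 8.
The 8th smallest is cable 6.

cable 6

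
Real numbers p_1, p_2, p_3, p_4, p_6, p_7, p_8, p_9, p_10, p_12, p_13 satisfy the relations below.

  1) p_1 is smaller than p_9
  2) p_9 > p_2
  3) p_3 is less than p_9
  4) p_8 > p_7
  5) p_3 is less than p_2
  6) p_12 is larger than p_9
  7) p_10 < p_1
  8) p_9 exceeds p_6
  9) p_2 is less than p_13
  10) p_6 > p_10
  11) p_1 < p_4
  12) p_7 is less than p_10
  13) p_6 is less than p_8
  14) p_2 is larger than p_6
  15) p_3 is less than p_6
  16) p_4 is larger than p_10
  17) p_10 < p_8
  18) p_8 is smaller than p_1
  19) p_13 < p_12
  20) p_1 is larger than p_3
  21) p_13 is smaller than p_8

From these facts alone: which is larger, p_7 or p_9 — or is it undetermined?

p_9

p_7 < p_10 and p_10 < p_6 give p_7 < p_6.
Then p_6 < p_2 extends the chain to p_2.
Then p_2 < p_13 extends the chain to p_13.
Then p_13 < p_8 extends the chain to p_8.
Then p_8 < p_1 extends the chain to p_1.
With p_1 < p_9: p_7 < p_10 < p_6 < p_2 < p_13 < p_8 < p_1 < p_9.
So p_9 is larger.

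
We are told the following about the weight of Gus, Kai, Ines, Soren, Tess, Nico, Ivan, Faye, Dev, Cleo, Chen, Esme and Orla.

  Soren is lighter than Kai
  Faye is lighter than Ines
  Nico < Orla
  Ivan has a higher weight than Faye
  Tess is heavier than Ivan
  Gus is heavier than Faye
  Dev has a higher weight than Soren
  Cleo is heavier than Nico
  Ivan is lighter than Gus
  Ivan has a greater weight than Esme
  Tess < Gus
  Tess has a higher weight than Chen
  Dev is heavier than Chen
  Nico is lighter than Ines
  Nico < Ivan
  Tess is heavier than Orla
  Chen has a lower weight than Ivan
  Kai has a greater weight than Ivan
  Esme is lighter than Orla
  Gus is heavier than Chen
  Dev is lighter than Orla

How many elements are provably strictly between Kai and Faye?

1

Chaining upward from Faye reaches: Ivan, Tess, Gus, Ines.
Chaining downward from Kai reaches: Chen, Soren, Esme, Nico, Ivan.
Strictly between Faye and Kai are those in both lists: Ivan — 1 element.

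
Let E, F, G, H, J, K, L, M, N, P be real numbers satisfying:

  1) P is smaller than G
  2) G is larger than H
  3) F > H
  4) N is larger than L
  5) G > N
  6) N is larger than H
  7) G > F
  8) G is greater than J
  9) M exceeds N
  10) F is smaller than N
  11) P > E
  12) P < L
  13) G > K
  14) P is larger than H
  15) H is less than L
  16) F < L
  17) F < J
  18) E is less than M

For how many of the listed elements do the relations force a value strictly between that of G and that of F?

The relations place F below G. An element lies strictly between them when it is forced above F and also forced below G.
Above F: {J, L, N, M}. Below G: {E, H, K, P, J, L, N}.
Intersection: {J, L, N} — 3.

3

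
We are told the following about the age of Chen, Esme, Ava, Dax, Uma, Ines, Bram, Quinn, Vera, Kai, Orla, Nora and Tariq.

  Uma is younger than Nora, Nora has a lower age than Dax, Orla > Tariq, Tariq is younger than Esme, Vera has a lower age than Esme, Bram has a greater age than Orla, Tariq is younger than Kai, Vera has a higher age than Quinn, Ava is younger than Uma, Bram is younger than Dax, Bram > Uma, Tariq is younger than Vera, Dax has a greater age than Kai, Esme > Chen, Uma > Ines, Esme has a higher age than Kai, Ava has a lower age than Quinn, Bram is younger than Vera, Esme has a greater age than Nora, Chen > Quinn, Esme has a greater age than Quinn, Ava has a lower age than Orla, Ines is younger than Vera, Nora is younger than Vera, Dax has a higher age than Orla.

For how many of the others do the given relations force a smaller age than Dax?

From Dax the given relations immediately reach Orla, Nora, Bram, Kai.
From those, Tariq, Ava, Uma — 7 in total.
From those, Ines — 8 in total.
Nothing else is reachable below Dax; 8 in all.

8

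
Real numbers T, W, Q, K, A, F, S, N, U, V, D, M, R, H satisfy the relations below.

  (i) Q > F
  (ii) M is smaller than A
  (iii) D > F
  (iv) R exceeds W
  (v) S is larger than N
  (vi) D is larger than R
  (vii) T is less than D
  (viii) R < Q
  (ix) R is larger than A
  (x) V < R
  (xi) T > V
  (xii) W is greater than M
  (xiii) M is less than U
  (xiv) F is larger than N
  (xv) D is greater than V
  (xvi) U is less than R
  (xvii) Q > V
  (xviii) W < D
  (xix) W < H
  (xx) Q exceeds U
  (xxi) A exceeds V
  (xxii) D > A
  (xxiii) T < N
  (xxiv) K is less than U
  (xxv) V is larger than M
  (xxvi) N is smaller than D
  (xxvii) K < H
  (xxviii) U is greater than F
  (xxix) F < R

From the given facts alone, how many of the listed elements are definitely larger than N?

6

The elements the relations force above N are F, U, R, D, S, Q — no chain reaches any other.
That is 6.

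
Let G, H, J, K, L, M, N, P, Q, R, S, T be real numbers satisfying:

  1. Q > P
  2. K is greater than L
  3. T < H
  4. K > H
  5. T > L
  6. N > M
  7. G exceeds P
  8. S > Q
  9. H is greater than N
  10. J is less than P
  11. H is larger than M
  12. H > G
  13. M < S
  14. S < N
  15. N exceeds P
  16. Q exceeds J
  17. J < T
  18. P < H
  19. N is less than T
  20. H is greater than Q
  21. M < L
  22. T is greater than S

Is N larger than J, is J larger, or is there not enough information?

Link the given pairs in sequence: J < P; P < Q; Q < S; S < N.
Chaining these gives J < P < Q < S < N.
So N is larger.

N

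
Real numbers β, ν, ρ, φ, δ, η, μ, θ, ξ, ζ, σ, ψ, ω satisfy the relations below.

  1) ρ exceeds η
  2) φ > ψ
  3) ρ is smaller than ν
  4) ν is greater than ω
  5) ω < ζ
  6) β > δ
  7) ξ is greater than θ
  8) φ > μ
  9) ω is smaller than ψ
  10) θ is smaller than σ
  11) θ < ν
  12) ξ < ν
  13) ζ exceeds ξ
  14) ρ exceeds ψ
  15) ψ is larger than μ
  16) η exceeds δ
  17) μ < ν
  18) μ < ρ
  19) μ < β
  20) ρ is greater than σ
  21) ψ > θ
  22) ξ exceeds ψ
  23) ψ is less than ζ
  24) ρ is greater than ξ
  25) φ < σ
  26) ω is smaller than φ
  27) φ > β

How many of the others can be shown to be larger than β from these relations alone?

4

The elements the relations force above β are φ, σ, ρ, ν — no chain reaches any other.
That is 4.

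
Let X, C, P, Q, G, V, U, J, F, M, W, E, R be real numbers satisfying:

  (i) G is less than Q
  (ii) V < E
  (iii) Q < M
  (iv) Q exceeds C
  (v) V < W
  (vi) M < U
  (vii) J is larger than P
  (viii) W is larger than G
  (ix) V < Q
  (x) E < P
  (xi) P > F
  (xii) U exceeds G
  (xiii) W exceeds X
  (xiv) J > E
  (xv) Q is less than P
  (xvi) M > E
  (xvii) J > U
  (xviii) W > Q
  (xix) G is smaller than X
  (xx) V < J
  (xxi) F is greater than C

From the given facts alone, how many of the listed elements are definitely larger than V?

From V the given relations immediately reach Q, E, J, W.
From those, P, M — 6 in total.
From those, U — 7 in total.
No other element is forced above V by the given relations, so the count is 7.

7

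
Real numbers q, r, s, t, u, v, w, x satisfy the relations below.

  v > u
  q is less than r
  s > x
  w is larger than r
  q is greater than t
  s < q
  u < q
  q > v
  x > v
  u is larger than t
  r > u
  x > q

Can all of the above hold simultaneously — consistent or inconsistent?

We have q < x stated directly, yet also x < s < q by chaining the others — so x < q. Contradiction.

inconsistent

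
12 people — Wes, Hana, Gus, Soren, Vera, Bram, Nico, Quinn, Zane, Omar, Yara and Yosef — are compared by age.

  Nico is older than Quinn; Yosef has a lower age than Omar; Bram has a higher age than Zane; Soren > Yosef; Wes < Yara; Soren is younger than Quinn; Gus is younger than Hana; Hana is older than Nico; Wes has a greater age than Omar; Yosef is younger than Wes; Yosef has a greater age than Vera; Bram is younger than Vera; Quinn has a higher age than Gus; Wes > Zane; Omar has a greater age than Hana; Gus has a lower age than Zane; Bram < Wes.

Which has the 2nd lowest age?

Chaining the given pairs: Gus < Zane < Bram < Vera < Yosef < Soren < Quinn < Nico < Hana < Omar < Wes < Yara.
Counting 2 from the smallest end gives Zane.

Zane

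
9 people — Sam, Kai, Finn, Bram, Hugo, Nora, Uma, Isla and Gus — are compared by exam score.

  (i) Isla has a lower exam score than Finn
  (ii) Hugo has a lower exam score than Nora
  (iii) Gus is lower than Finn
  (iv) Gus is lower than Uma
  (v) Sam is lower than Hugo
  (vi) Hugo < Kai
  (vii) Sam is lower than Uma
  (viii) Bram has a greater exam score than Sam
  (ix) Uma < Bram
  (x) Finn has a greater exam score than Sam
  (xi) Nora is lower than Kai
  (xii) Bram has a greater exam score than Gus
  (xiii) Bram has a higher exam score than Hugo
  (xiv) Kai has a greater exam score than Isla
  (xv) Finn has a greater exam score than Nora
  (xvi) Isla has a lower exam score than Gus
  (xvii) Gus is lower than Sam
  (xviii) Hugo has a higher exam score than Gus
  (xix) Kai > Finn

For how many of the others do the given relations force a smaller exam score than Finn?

From Finn the given relations immediately reach Isla, Gus, Sam, Nora.
From those, Hugo — 5 in total.
Nothing else is reachable below Finn; 5 in all.

5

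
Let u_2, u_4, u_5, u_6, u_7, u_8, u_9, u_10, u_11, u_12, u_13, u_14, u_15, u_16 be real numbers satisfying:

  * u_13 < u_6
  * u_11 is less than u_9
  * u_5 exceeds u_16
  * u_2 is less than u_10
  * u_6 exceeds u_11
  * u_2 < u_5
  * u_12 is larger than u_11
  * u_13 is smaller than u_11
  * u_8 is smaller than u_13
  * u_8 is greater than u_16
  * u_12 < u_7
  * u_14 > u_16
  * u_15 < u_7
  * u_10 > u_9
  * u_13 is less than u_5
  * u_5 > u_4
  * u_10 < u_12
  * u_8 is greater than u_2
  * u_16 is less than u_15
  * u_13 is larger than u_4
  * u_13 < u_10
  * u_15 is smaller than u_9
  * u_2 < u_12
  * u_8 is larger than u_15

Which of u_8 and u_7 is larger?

u_8 < u_13 < u_11 < u_9 < u_10 < u_12 < u_7, by transitivity through u_13, u_11, u_9, u_10, u_12.
So u_8 < u_7; u_7 is the larger of the two.

u_7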